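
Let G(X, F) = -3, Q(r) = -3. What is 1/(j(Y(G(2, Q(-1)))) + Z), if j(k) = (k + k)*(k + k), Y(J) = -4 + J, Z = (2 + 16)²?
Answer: 1/520 ≈ 0.0019231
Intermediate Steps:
Z = 324 (Z = 18² = 324)
j(k) = 4*k² (j(k) = (2*k)*(2*k) = 4*k²)
1/(j(Y(G(2, Q(-1)))) + Z) = 1/(4*(-4 - 3)² + 324) = 1/(4*(-7)² + 324) = 1/(4*49 + 324) = 1/(196 + 324) = 1/520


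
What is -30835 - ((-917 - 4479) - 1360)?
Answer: -24079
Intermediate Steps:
-30835 - ((-917 - 4479) - 1360) = -30835 - (-5396 - 1360) = -30835 - 1*(-6756) = -30835 + 6756 = -24079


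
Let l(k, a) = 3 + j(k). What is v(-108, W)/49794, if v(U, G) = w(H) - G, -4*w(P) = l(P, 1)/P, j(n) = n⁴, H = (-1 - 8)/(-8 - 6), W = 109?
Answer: -3629755/1639616832 ≈ -0.0022138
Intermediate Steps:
H = 9/14 (H = -9/(-14) = -9*(-1/14) = 9/14 ≈ 0.64286)
l(k, a) = 3 + k⁴
w(P) = -(3 + P⁴)/(4*P)
v(U, G) = -40603/32928 - G (v(U, G) = (-3 - (9/14)⁴)/(4*(9/14)) - G = (¼)*(14/9)*(-3 - 1*6561/38416) - G = (¼)*(14/9)*(-3 - 6561/38416) - G = (¼)*(14/9)*(-121809/38416) - G = -40603/32928 - G)
v(-108, W)/49794 = (-40603/32928 - 1*109)/49794 = (-40603/32928 - 109)*(1/49794) = -3629755/32928*1/49794 = -3629755/1639616832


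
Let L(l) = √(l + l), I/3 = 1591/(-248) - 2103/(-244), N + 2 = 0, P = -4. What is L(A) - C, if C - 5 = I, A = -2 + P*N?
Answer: -175645/15128 + 2*√3 ≈ -8.1465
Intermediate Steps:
N = -2 (N = -2 + 0 = -2)
I = 100005/15128 (I = 3*(1591/(-248) - 2103/(-244)) = 3*(1591*(-1/248) - 2103*(-1/244)) = 3*(-1591/248 + 2103/244) = 3*(33335/15128) = 100005/15128 ≈ 6.6106)
A = 6 (A = -2 - 4*(-2) = -2 + 8 = 6)
L(l) = √2*√l (L(l) = √(2*l) = √2*√l)
C = 175645/15128 (C = 5 + 100005/15128 = 175645/15128 ≈ 11.611)
L(A) - C = √2*√6 - 1*175645/15128 = 2*√3 - 175645/15128 = -175645/15128 + 2*√3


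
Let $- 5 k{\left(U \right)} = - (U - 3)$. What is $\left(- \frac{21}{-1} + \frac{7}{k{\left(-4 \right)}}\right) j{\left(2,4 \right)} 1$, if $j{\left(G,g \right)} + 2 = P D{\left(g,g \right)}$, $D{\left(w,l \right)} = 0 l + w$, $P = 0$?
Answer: $-32$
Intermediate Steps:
$D{\left(w,l \right)} = w$ ($D{\left(w,l \right)} = 0 + w = w$)
$k{\left(U \right)} = - \frac{3}{5} + \frac{U}{5}$ ($k{\left(U \right)} = - \frac{\left(-1\right) \left(U - 3\right)}{5} = - \frac{\left(-1\right) \left(-3 + U\right)}{5} = - \frac{3 - U}{5} = - \frac{3}{5} + \frac{U}{5}$)
$j{\left(G,g \right)} = -2$ ($j{\left(G,g \right)} = -2 + 0 g = -2 + 0 = -2$)
$\left(- \frac{21}{-1} + \frac{7}{k{\left(-4 \right)}}\right) j{\left(2,4 \right)} 1 = \left(- \frac{21}{-1} + \frac{7}{- \frac{3}{5} + \frac{1}{5} \left(-4\right)}\right) \left(-2\right) 1 = \left(\left(-21\right) \left(-1\right) + \frac{7}{- \frac{3}{5} - \frac{4}{5}}\right) \left(-2\right) 1 = \left(21 + \frac{7}{- \frac{7}{5}}\right) \left(-2\right) 1 = \left(21 + 7 \left(- \frac{5}{7}\right)\right) \left(-2\right) 1 = \left(21 - 5\right) \left(-2\right) 1 = 16 \left(-2\right) 1 = \left(-32\right) 1 = -32$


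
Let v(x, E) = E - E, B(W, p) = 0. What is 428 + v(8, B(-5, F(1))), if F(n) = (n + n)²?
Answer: 428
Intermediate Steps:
F(n) = 4*n² (F(n) = (2*n)² = 4*n²)
v(x, E) = 0
428 + v(8, B(-5, F(1))) = 428 + 0 = 428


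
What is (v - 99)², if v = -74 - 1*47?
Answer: 48400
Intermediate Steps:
v = -121 (v = -74 - 47 = -121)
(v - 99)² = (-121 - 99)² = (-220)² = 48400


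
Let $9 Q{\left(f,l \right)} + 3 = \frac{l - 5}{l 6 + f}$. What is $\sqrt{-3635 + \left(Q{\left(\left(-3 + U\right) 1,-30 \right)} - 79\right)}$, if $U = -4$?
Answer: $\frac{2 i \sqrt{292243039}}{561} \approx 60.945 i$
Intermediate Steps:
$Q{\left(f,l \right)} = - \frac{1}{3} + \frac{-5 + l}{9 \left(f + 6 l\right)}$ ($Q{\left(f,l \right)} = - \frac{1}{3} + \frac{\left(l - 5\right) \frac{1}{l 6 + f}}{9} = - \frac{1}{3} + \frac{\left(-5 + l\right) \frac{1}{6 l + f}}{9} = - \frac{1}{3} + \frac{\left(-5 + l\right) \frac{1}{f + 6 l}}{9} = - \frac{1}{3} + \frac{\frac{1}{f + 6 l} \left(-5 + l\right)}{9} = - \frac{1}{3} + \frac{-5 + l}{9 \left(f + 6 l\right)}$)
$\sqrt{-3635 + \left(Q{\left(\left(-3 + U\right) 1,-30 \right)} - 79\right)} = \sqrt{-3635 - \left(79 - \frac{-5 - -510 - 3 \left(-3 - 4\right) 1}{9 \left(\left(-3 - 4\right) 1 + 6 \left(-30\right)\right)}\right)} = \sqrt{-3635 - \left(79 - \frac{-5 + 510 - 3 \left(\left(-7\right) 1\right)}{9 \left(\left(-7\right) 1 - 180\right)}\right)} = \sqrt{-3635 - \left(79 - \frac{-5 + 510 - -21}{9 \left(-7 - 180\right)}\right)} = \sqrt{-3635 - \left(79 - \frac{-5 + 510 + 21}{9 \left(-187\right)}\right)} = \sqrt{-3635 - \left(79 + \frac{1}{1683} \cdot 526\right)} = \sqrt{-3635 - \frac{133483}{1683}} = \sqrt{- \frac{6251188}{1683}} = \frac{2 i \sqrt{292243039}}{561}$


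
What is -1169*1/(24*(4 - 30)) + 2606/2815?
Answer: 4916879/1756560 ≈ 2.7992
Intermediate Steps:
-1169*1/(24*(4 - 30)) + 2606/2815 = -1169/((-26*24)) + 2606*(1/2815) = -1169/(-624) + 2606/2815 = -1169*(-1/624) + 2606/2815 = 1169/624 + 2606/2815 = 4916879/1756560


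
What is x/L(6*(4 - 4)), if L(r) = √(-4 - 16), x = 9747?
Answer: -9747*I*√5/10 ≈ -2179.5*I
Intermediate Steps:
L(r) = 2*I*√5 (L(r) = √(-20) = 2*I*√5)
x/L(6*(4 - 4)) = 9747/((2*I*√5)) = 9747*(-I*√5/10) = -9747*I*√5/10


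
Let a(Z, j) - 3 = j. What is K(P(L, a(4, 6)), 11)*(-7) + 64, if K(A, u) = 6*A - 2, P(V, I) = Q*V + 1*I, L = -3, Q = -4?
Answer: -804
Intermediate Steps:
a(Z, j) = 3 + j
P(V, I) = I - 4*V (P(V, I) = -4*V + 1*I = -4*V + I = I - 4*V)
K(A, u) = -2 + 6*A
K(P(L, a(4, 6)), 11)*(-7) + 64 = (-2 + 6*((3 + 6) - 4*(-3)))*(-7) + 64 = (-2 + 6*(9 + 12))*(-7) + 64 = (-2 + 6*21)*(-7) + 64 = (-2 + 126)*(-7) + 64 = 124*(-7) + 64 = -868 + 64 = -804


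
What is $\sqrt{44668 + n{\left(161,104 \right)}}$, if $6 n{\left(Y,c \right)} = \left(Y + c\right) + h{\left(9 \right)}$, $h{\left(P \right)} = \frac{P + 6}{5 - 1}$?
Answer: $\frac{\sqrt{6438642}}{12} \approx 211.45$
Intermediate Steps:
$h{\left(P \right)} = \frac{3}{2} + \frac{P}{4}$ ($h{\left(P \right)} = \frac{6 + P}{4} = \left(6 + P\right) \frac{1}{4} = \frac{3}{2} + \frac{P}{4}$)
$n{\left(Y,c \right)} = \frac{5}{8} + \frac{Y}{6} + \frac{c}{6}$ ($n{\left(Y,c \right)} = \frac{\left(Y + c\right) + \left(\frac{3}{2} + \frac{1}{4} \cdot 9\right)}{6} = \frac{\left(Y + c\right) + \left(\frac{3}{2} + \frac{9}{4}\right)}{6} = \frac{\left(Y + c\right) + \frac{15}{4}}{6} = \frac{\frac{15}{4} + Y + c}{6} = \frac{5}{8} + \frac{Y}{6} + \frac{c}{6}$)
$\sqrt{44668 + n{\left(161,104 \right)}} = \sqrt{44668 + \left(\frac{5}{8} + \frac{1}{6} \cdot 161 + \frac{1}{6} \cdot 104\right)} = \sqrt{44668 + \left(\frac{5}{8} + \frac{161}{6} + \frac{52}{3}\right)} = \sqrt{44668 + \frac{1075}{24}} = \sqrt{\frac{1073107}{24}} = \frac{\sqrt{6438642}}{12}$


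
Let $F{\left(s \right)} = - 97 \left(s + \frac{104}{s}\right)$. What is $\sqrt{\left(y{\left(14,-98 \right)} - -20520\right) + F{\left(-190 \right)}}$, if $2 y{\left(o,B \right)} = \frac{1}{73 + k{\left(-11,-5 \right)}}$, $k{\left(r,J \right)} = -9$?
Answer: $\frac{\sqrt{90112768130}}{1520} \approx 197.49$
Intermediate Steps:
$y{\left(o,B \right)} = \frac{1}{128}$ ($y{\left(o,B \right)} = \frac{1}{2 \left(73 - 9\right)} = \frac{1}{2 \cdot 64} = \frac{1}{2} \cdot \frac{1}{64} = \frac{1}{128}$)
$F{\left(s \right)} = - \frac{10088}{s} - 97 s$
$\sqrt{\left(y{\left(14,-98 \right)} - -20520\right) + F{\left(-190 \right)}} = \sqrt{\left(\frac{1}{128} - -20520\right) - \left(-18430 + \frac{10088}{-190}\right)} = \sqrt{\left(\frac{1}{128} + 20520\right) + \left(\left(-10088\right) \left(- \frac{1}{190}\right) + 18430\right)} = \sqrt{\frac{2626561}{128} + \left(\frac{5044}{95} + 18430\right)} = \sqrt{\frac{2626561}{128} + \frac{1755894}{95}} = \sqrt{\frac{474277727}{12160}} = \frac{\sqrt{90112768130}}{1520}$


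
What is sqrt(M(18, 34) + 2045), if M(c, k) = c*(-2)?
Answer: 7*sqrt(41) ≈ 44.822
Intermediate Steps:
M(c, k) = -2*c
sqrt(M(18, 34) + 2045) = sqrt(-2*18 + 2045) = sqrt(-36 + 2045) = sqrt(2009) = 7*sqrt(41)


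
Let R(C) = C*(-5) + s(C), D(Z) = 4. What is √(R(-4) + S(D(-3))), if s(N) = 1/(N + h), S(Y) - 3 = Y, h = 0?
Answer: √107/2 ≈ 5.1720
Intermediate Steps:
S(Y) = 3 + Y
s(N) = 1/N (s(N) = 1/(N + 0) = 1/N)
R(C) = 1/C - 5*C (R(C) = C*(-5) + 1/C = -5*C + 1/C = 1/C - 5*C)
√(R(-4) + S(D(-3))) = √((1/(-4) - 5*(-4)) + (3 + 4)) = √((-¼ + 20) + 7) = √(79/4 + 7) = √(107/4) = √107/2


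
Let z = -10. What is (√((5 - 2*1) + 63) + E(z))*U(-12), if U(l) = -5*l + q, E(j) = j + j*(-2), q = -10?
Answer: 500 + 50*√66 ≈ 906.20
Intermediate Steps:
E(j) = -j (E(j) = j - 2*j = -j)
U(l) = -10 - 5*l (U(l) = -5*l - 10 = -10 - 5*l)
(√((5 - 2*1) + 63) + E(z))*U(-12) = (√((5 - 2*1) + 63) - 1*(-10))*(-10 - 5*(-12)) = (√((5 - 2) + 63) + 10)*(-10 + 60) = (√(3 + 63) + 10)*50 = (√66 + 10)*50 = (10 + √66)*50 = 500 + 50*√66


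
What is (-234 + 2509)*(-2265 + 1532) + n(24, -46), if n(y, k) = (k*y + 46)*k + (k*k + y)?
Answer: -1616767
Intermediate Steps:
n(y, k) = y + k**2 + k*(46 + k*y) (n(y, k) = (46 + k*y)*k + (k**2 + y) = k*(46 + k*y) + (y + k**2) = y + k**2 + k*(46 + k*y))
(-234 + 2509)*(-2265 + 1532) + n(24, -46) = (-234 + 2509)*(-2265 + 1532) + (24 + (-46)**2 + 46*(-46) + 24*(-46)**2) = 2275*(-733) + (24 + 2116 - 2116 + 24*2116) = -1667575 + (24 + 2116 - 2116 + 50784) = -1667575 + 50808 = -1616767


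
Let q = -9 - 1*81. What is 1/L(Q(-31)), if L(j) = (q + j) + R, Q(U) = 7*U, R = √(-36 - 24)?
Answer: -307/94309 - 2*I*√15/94309 ≈ -0.0032553 - 8.2134e-5*I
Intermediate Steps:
q = -90 (q = -9 - 81 = -90)
R = 2*I*√15 (R = √(-60) = 2*I*√15 ≈ 7.746*I)
L(j) = -90 + j + 2*I*√15 (L(j) = (-90 + j) + 2*I*√15 = -90 + j + 2*I*√15)
1/L(Q(-31)) = 1/(-90 + 7*(-31) + 2*I*√15) = 1/(-90 - 217 + 2*I*√15) = 1/(-307 + 2*I*√15)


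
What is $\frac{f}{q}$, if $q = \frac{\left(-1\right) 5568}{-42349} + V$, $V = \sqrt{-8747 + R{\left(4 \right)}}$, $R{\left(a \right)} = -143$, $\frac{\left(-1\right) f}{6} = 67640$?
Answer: $- \frac{47848380157440}{7971846526757} + \frac{363924398578920 i \sqrt{8890}}{7971846526757} \approx -6.0022 + 4304.3 i$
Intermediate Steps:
$f = -405840$ ($f = \left(-6\right) 67640 = -405840$)
$V = i \sqrt{8890}$ ($V = \sqrt{-8747 - 143} = \sqrt{-8890} = i \sqrt{8890} \approx 94.287 i$)
$q = \frac{5568}{42349} + i \sqrt{8890}$ ($q = \frac{\left(-1\right) 5568}{-42349} + i \sqrt{8890} = \left(-5568\right) \left(- \frac{1}{42349}\right) + i \sqrt{8890} = \frac{5568}{42349} + i \sqrt{8890} \approx 0.13148 + 94.287 i$)
$\frac{f}{q} = - \frac{405840}{\frac{5568}{42349} + i \sqrt{8890}}$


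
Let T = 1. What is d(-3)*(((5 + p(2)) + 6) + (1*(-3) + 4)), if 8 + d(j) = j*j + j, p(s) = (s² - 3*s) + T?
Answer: -22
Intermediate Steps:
p(s) = 1 + s² - 3*s (p(s) = (s² - 3*s) + 1 = 1 + s² - 3*s)
d(j) = -8 + j + j² (d(j) = -8 + (j*j + j) = -8 + (j² + j) = -8 + (j + j²) = -8 + j + j²)
d(-3)*(((5 + p(2)) + 6) + (1*(-3) + 4)) = (-8 - 3 + (-3)²)*(((5 + (1 + 2² - 3*2)) + 6) + (1*(-3) + 4)) = (-8 - 3 + 9)*(((5 + (1 + 4 - 6)) + 6) + (-3 + 4)) = -2*(((5 - 1) + 6) + 1) = -2*((4 + 6) + 1) = -2*(10 + 1) = -2*11 = -22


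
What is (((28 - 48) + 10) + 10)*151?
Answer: 0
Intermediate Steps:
(((28 - 48) + 10) + 10)*151 = ((-20 + 10) + 10)*151 = (-10 + 10)*151 = 0*151 = 0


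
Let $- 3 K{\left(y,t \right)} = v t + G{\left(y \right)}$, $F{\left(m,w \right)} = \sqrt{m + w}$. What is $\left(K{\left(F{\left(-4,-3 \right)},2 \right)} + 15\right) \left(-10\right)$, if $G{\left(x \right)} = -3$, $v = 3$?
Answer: $-140$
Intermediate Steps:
$K{\left(y,t \right)} = 1 - t$ ($K{\left(y,t \right)} = - \frac{3 t - 3}{3} = - \frac{-3 + 3 t}{3} = 1 - t$)
$\left(K{\left(F{\left(-4,-3 \right)},2 \right)} + 15\right) \left(-10\right) = \left(\left(1 - 2\right) + 15\right) \left(-10\right) = \left(-1 + 15\right) \left(-10\right) = 14 \left(-10\right) = -140$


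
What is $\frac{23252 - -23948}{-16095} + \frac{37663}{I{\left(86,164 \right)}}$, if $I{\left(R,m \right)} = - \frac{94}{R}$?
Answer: $- \frac{5213643151}{151293} \approx -34461.0$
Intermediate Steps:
$\frac{23252 - -23948}{-16095} + \frac{37663}{I{\left(86,164 \right)}} = \frac{23252 - -23948}{-16095} + \frac{37663}{\left(-94\right) \frac{1}{86}} = \left(23252 + 23948\right) \left(- \frac{1}{16095}\right) + \frac{37663}{\left(-94\right) \frac{1}{86}} = 47200 \left(- \frac{1}{16095}\right) + \frac{37663}{- \frac{47}{43}} = - \frac{9440}{3219} + 37663 \left(- \frac{43}{47}\right) = - \frac{9440}{3219} - \frac{1619509}{47} = - \frac{5213643151}{151293}$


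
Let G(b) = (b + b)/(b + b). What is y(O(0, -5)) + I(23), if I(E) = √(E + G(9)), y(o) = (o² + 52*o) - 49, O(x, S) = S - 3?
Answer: -401 + 2*√6 ≈ -396.10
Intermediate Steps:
O(x, S) = -3 + S
G(b) = 1 (G(b) = (2*b)/((2*b)) = (2*b)*(1/(2*b)) = 1)
y(o) = -49 + o² + 52*o
I(E) = √(1 + E) (I(E) = √(E + 1) = √(1 + E))
y(O(0, -5)) + I(23) = (-49 + (-3 - 5)² + 52*(-3 - 5)) + √(1 + 23) = (-49 + (-8)² + 52*(-8)) + √24 = (-49 + 64 - 416) + 2*√6 = -401 + 2*√6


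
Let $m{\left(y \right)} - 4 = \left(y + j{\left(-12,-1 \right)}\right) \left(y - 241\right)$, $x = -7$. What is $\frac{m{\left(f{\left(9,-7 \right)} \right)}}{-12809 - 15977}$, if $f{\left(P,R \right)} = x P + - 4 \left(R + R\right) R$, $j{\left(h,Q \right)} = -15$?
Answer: $- \frac{163562}{14393} \approx -11.364$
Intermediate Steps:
$f{\left(P,R \right)} = - 8 R^{2} - 7 P$ ($f{\left(P,R \right)} = - 7 P + - 4 \left(R + R\right) R = - 7 P + - 4 \cdot 2 R R = - 7 P + - 8 R R = - 7 P - 8 R^{2} = - 8 R^{2} - 7 P$)
$m{\left(y \right)} = 4 + \left(-241 + y\right) \left(-15 + y\right)$ ($m{\left(y \right)} = 4 + \left(y - 15\right) \left(y - 241\right) = 4 + \left(-15 + y\right) \left(-241 + y\right) = 4 + \left(-241 + y\right) \left(-15 + y\right)$)
$\frac{m{\left(f{\left(9,-7 \right)} \right)}}{-12809 - 15977} = \frac{3619 + \left(- 8 \left(-7\right)^{2} - 63\right)^{2} - 256 \left(- 8 \left(-7\right)^{2} - 63\right)}{-12809 - 15977} = \frac{3619 + \left(\left(-8\right) 49 - 63\right)^{2} - 256 \left(\left(-8\right) 49 - 63\right)}{-12809 - 15977} = \frac{3619 + \left(-392 - 63\right)^{2} - 256 \left(-392 - 63\right)}{-28786} = \left(3619 + \left(-455\right)^{2} - -116480\right) \left(- \frac{1}{28786}\right) = \left(3619 + 207025 + 116480\right) \left(- \frac{1}{28786}\right) = 327124 \left(- \frac{1}{28786}\right) = - \frac{163562}{14393}$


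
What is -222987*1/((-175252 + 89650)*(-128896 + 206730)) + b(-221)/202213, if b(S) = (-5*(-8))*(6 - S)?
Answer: 1834631065687/40827086989348 ≈ 0.044937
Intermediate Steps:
b(S) = 240 - 40*S (b(S) = 40*(6 - S) = 240 - 40*S)
-222987*1/((-175252 + 89650)*(-128896 + 206730)) + b(-221)/202213 = -222987*1/((-175252 + 89650)*(-128896 + 206730)) + (240 - 40*(-221))/202213 = -222987/((-85602*77834)) + (240 + 8840)*(1/202213) = -222987/(-6662746068) + 9080*(1/202213) = -222987*(-1/6662746068) + 9080/202213 = 74329/2220915356 + 9080/202213 = 1834631065687/40827086989348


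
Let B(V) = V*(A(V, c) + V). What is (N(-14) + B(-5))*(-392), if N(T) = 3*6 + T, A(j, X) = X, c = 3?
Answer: -5488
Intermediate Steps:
N(T) = 18 + T
B(V) = V*(3 + V)
(N(-14) + B(-5))*(-392) = ((18 - 14) - 5*(3 - 5))*(-392) = (4 - 5*(-2))*(-392) = (4 + 10)*(-392) = 14*(-392) = -5488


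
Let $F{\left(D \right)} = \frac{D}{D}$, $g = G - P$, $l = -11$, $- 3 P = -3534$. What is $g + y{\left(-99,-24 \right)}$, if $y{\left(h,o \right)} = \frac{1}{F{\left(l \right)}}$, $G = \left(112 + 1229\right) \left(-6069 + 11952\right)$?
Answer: $7887926$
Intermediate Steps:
$P = 1178$ ($P = \left(- \frac{1}{3}\right) \left(-3534\right) = 1178$)
$G = 7889103$ ($G = 1341 \cdot 5883 = 7889103$)
$g = 7887925$ ($g = 7889103 - 1178 = 7887925$)
$F{\left(D \right)} = 1$
$y{\left(h,o \right)} = 1$ ($y{\left(h,o \right)} = 1^{-1} = 1$)
$g + y{\left(-99,-24 \right)} = 7887925 + 1 = 7887926$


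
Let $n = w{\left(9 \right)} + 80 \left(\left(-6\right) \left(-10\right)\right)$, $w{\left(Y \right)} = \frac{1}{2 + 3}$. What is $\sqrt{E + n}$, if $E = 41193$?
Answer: $\frac{\sqrt{1149830}}{5} \approx 214.46$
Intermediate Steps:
$w{\left(Y \right)} = \frac{1}{5}$
$n = \frac{24001}{5}$ ($n = \frac{1}{5} + 80 \left(\left(-6\right) \left(-10\right)\right) = \frac{1}{5} + 80 \cdot 60 = \frac{1}{5} + 4800 = \frac{24001}{5} \approx 4800.2$)
$\sqrt{E + n} = \sqrt{41193 + \frac{24001}{5}} = \sqrt{\frac{229966}{5}} = \frac{\sqrt{1149830}}{5}$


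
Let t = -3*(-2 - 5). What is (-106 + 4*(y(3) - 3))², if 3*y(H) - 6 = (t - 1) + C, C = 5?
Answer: 52900/9 ≈ 5877.8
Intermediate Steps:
t = 21 (t = -3*(-7) = 21)
y(H) = 31/3 (y(H) = 2 + ((21 - 1) + 5)/3 = 2 + (20 + 5)/3 = 2 + (⅓)*25 = 2 + 25/3 = 31/3)
(-106 + 4*(y(3) - 3))² = (-106 + 4*(31/3 - 3))² = (-106 + 4*(22/3))² = (-106 + 88/3)² = (-230/3)² = 52900/9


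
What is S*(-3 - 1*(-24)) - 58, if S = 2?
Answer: -16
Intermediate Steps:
S*(-3 - 1*(-24)) - 58 = 2*(-3 - 1*(-24)) - 58 = 2*(-3 + 24) - 58 = 2*21 - 58 = 42 - 58 = -16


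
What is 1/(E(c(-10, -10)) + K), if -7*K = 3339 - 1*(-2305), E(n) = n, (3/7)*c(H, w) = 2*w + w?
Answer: -7/6134 ≈ -0.0011412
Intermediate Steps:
c(H, w) = 7*w (c(H, w) = 7*(2*w + w)/3 = 7*(3*w)/3 = 7*w)
K = -5644/7 (K = -(3339 - 1*(-2305))/7 = -(3339 + 2305)/7 = -1/7*5644 = -5644/7 ≈ -806.29)
1/(E(c(-10, -10)) + K) = 1/(7*(-10) - 5644/7) = 1/(-70 - 5644/7) = 1/(-6134/7) = -7/6134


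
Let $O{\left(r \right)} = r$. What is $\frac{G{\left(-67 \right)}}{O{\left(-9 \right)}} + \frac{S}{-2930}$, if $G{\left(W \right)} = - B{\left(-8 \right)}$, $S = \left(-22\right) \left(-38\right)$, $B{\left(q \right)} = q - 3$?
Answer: $- \frac{19877}{13185} \approx -1.5075$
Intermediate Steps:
$B{\left(q \right)} = -3 + q$
$S = 836$
$G{\left(W \right)} = 11$ ($G{\left(W \right)} = - (-3 - 8) = \left(-1\right) \left(-11\right) = 11$)
$\frac{G{\left(-67 \right)}}{O{\left(-9 \right)}} + \frac{S}{-2930} = \frac{11}{-9} + \frac{836}{-2930} = 11 \left(- \frac{1}{9}\right) + 836 \left(- \frac{1}{2930}\right) = - \frac{11}{9} - \frac{418}{1465} = - \frac{19877}{13185}$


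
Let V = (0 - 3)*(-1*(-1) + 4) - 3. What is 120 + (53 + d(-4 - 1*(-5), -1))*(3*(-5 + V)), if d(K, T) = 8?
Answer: -4089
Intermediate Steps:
V = -18 (V = -3*(1 + 4) - 3 = -3*5 - 3 = -15 - 3 = -18)
120 + (53 + d(-4 - 1*(-5), -1))*(3*(-5 + V)) = 120 + (53 + 8)*(3*(-5 - 18)) = 120 + 61*(3*(-23)) = 120 + 61*(-69) = 120 - 4209 = -4089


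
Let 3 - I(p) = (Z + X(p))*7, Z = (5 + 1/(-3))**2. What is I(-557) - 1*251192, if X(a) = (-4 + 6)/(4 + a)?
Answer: -178703749/711 ≈ -2.5134e+5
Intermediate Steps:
Z = 196/9 (Z = (5 - 1/3)**2 = (14/3)**2 = 196/9 ≈ 21.778)
X(a) = 2/(4 + a)
I(p) = -1345/9 - 14/(4 + p) (I(p) = 3 - (196/9 + 2/(4 + p))*7 = 3 - (1372/9 + 14/(4 + p)) = 3 + (-1372/9 - 14/(4 + p)) = -1345/9 - 14/(4 + p))
I(-557) - 1*251192 = (-5506 - 1345*(-557))/(9*(4 - 557)) - 1*251192 = (1/9)*(-5506 + 749165)/(-553) - 251192 = (1/9)*(-1/553)*743659 - 251192 = -106237/711 - 251192 = -178703749/711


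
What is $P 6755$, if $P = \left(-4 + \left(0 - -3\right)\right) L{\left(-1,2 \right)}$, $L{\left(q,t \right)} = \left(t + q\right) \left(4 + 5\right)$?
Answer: $-60795$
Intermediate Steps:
$L{\left(q,t \right)} = 9 q + 9 t$ ($L{\left(q,t \right)} = \left(q + t\right) 9 = 9 q + 9 t$)
$P = -9$ ($P = \left(-4 + \left(0 - -3\right)\right) \left(9 \left(-1\right) + 9 \cdot 2\right) = \left(-4 + \left(0 + 3\right)\right) \left(-9 + 18\right) = \left(-4 + 3\right) 9 = \left(-1\right) 9 = -9$)
$P 6755 = \left(-9\right) 6755 = -60795$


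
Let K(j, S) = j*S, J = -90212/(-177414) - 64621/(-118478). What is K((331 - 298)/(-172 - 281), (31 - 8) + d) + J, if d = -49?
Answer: 4678347753521/1586984019846 ≈ 2.9479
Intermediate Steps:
J = 11076403715/10509827946 (J = -90212*(-1/177414) - 64621*(-1/118478) = 45106/88707 + 64621/118478 = 11076403715/10509827946 ≈ 1.0539)
K(j, S) = S*j
K((331 - 298)/(-172 - 281), (31 - 8) + d) + J = ((31 - 8) - 49)*((331 - 298)/(-172 - 281)) + 11076403715/10509827946 = (23 - 49)*(33/(-453)) + 11076403715/10509827946 = -858*(-1)/453 + 11076403715/10509827946 = -26*(-11/151) + 11076403715/10509827946 = 286/151 + 11076403715/10509827946 = 4678347753521/1586984019846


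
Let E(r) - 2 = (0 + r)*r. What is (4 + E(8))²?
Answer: 4900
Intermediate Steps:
E(r) = 2 + r² (E(r) = 2 + (0 + r)*r = 2 + r*r = 2 + r²)
(4 + E(8))² = (4 + (2 + 8²))² = (4 + (2 + 64))² = (4 + 66)² = 70² = 4900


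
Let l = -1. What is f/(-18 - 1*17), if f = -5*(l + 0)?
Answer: -1/7 ≈ -0.14286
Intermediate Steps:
f = 5 (f = -5*(-1 + 0) = -5*(-1) = 5)
f/(-18 - 1*17) = 5/(-18 - 1*17) = 5/(-18 - 17) = 5/(-35) = 5*(-1/35) = -1/7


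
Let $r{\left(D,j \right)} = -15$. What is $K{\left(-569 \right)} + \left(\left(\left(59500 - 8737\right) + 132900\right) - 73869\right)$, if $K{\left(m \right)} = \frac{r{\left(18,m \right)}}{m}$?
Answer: $\frac{62472801}{569} \approx 1.0979 \cdot 10^{5}$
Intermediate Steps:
$K{\left(m \right)} = - \frac{15}{m}$
$K{\left(-569 \right)} + \left(\left(\left(59500 - 8737\right) + 132900\right) - 73869\right) = - \frac{15}{-569} + \left(\left(\left(59500 - 8737\right) + 132900\right) - 73869\right) = \left(-15\right) \left(- \frac{1}{569}\right) + \left(\left(50763 + 132900\right) - 73869\right) = \frac{15}{569} + \left(183663 - 73869\right) = \frac{15}{569} + 109794 = \frac{62472801}{569}$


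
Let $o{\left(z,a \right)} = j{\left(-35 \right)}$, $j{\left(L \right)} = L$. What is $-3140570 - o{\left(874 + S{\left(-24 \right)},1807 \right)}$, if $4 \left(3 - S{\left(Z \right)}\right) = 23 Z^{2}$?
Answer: $-3140535$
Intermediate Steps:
$S{\left(Z \right)} = 3 - \frac{23 Z^{2}}{4}$
$o{\left(z,a \right)} = -35$
$-3140570 - o{\left(874 + S{\left(-24 \right)},1807 \right)} = -3140570 - -35 = -3140570 + 35 = -3140535$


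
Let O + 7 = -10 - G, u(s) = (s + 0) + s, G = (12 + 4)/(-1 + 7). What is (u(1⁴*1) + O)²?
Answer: 2809/9 ≈ 312.11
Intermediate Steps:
G = 8/3 (G = 16/6 = 16*(⅙) = 8/3 ≈ 2.6667)
u(s) = 2*s (u(s) = s + s = 2*s)
O = -59/3 (O = -7 + (-10 - 1*8/3) = -7 + (-10 - 8/3) = -7 - 38/3 = -59/3 ≈ -19.667)
(u(1⁴*1) + O)² = (2*(1⁴*1) - 59/3)² = (2*(1*1) - 59/3)² = (2*1 - 59/3)² = (2 - 59/3)² = (-53/3)² = 2809/9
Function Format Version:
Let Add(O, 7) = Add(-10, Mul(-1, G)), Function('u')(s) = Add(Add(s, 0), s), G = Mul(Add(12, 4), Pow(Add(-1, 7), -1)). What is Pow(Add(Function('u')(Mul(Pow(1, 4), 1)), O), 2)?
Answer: Rational(2809, 9) ≈ 312.11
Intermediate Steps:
G = Rational(8, 3) (G = Mul(16, Pow(6, -1)) = Mul(16, Rational(1, 6)) = Rational(8, 3) ≈ 2.6667)
Function('u')(s) = Mul(2, s) (Function('u')(s) = Add(s, s) = Mul(2, s))
O = Rational(-59, 3) (O = Add(-7, Add(-10, Mul(-1, Rational(8, 3)))) = Add(-7, Add(-10, Rational(-8, 3))) = Add(-7, Rational(-38, 3)) = Rational(-59, 3) ≈ -19.667)
Pow(Add(Function('u')(Mul(Pow(1, 4), 1)), O), 2) = Pow(Add(Mul(2, Mul(Pow(1, 4), 1)), Rational(-59, 3)), 2) = Pow(Add(Mul(2, Mul(1, 1)), Rational(-59, 3)), 2) = Pow(Add(Mul(2, 1), Rational(-59, 3)), 2) = Pow(Add(2, Rational(-59, 3)), 2) = Pow(Rational(-53, 3), 2) = Rational(2809, 9)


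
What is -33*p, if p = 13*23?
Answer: -9867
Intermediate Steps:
p = 299
-33*p = -33*299 = -9867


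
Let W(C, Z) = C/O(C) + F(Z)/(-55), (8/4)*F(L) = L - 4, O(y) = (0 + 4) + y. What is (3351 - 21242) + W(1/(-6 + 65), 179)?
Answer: -93291947/5214 ≈ -17893.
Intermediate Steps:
O(y) = 4 + y
F(L) = -2 + L/2 (F(L) = (L - 4)/2 = (-4 + L)/2 = -2 + L/2)
W(C, Z) = 2/55 - Z/110 + C/(4 + C) (W(C, Z) = C/(4 + C) + (-2 + Z/2)/(-55) = C/(4 + C) + (-2 + Z/2)*(-1/55) = C/(4 + C) + (2/55 - Z/110) = 2/55 - Z/110 + C/(4 + C))
(3351 - 21242) + W(1/(-6 + 65), 179) = (3351 - 21242) + (1/(-6 + 65) + (4 + 1/(-6 + 65))*(4 - 1*179)/110)/(4 + 1/(-6 + 65)) = -17891 + (1/59 + (4 + 1/59)*(4 - 179)/110)/(4 + 1/59) = -17891 + (1/59 + (1/110)*(4 + 1/59)*(-175))/(4 + 1/59) = -17891 + (1/59 + (1/110)*(237/59)*(-175))/(237/59) = -17891 + 59*(1/59 - 8295/1298)/237 = -17891 + (59/237)*(-8273/1298) = -17891 - 8273/5214 = -93291947/5214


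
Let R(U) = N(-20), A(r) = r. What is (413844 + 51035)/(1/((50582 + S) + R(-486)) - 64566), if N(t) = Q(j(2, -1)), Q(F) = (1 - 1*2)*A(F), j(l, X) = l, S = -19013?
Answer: -14674835393/2038154921 ≈ -7.2001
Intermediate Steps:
Q(F) = -F (Q(F) = (1 - 1*2)*F = (1 - 2)*F = -F)
N(t) = -2 (N(t) = -1*2 = -2)
R(U) = -2
(413844 + 51035)/(1/((50582 + S) + R(-486)) - 64566) = (413844 + 51035)/(1/((50582 - 19013) - 2) - 64566) = 464879/(1/(31569 - 2) - 64566) = 464879/(1/31567 - 64566) = 464879/(-2038154921/31567) = 464879*(-31567/2038154921) = -14674835393/2038154921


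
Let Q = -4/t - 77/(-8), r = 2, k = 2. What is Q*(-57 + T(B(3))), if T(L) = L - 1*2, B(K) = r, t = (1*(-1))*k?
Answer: -5301/8 ≈ -662.63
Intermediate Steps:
t = -2 (t = (1*(-1))*2 = -1*2 = -2)
B(K) = 2
T(L) = -2 + L (T(L) = L - 2 = -2 + L)
Q = 93/8 (Q = -4/(-2) - 77/(-8) = -4*(-½) - 77*(-⅛) = 2 + 77/8 = 93/8 ≈ 11.625)
Q*(-57 + T(B(3))) = 93*(-57 + (-2 + 2))/8 = 93*(-57 + 0)/8 = (93/8)*(-57) = -5301/8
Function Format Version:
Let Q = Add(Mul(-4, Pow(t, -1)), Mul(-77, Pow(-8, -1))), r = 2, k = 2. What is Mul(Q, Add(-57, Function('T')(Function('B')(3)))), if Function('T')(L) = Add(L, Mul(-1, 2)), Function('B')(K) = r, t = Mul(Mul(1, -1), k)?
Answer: Rational(-5301, 8) ≈ -662.63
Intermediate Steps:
t = -2 (t = Mul(Mul(1, -1), 2) = Mul(-1, 2) = -2)
Function('B')(K) = 2
Function('T')(L) = Add(-2, L) (Function('T')(L) = Add(L, -2) = Add(-2, L))
Q = Rational(93, 8) (Q = Add(Mul(-4, Pow(-2, -1)), Mul(-77, Pow(-8, -1))) = Add(Mul(-4, Rational(-1, 2)), Mul(-77, Rational(-1, 8))) = Add(2, Rational(77, 8)) = Rational(93, 8) ≈ 11.625)
Mul(Q, Add(-57, Function('T')(Function('B')(3)))) = Mul(Rational(93, 8), Add(-57, Add(-2, 2))) = Mul(Rational(93, 8), Add(-57, 0)) = Mul(Rational(93, 8), -57) = Rational(-5301, 8)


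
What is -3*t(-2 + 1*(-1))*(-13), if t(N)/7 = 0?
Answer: 0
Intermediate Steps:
t(N) = 0 (t(N) = 7*0 = 0)
-3*t(-2 + 1*(-1))*(-13) = -3*0*(-13) = 0*(-13) = 0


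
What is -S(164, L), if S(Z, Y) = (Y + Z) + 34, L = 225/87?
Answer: -5817/29 ≈ -200.59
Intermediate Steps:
L = 75/29 (L = 225*(1/87) = 75/29 ≈ 2.5862)
S(Z, Y) = 34 + Y + Z
-S(164, L) = -(34 + 75/29 + 164) = -1*5817/29 = -5817/29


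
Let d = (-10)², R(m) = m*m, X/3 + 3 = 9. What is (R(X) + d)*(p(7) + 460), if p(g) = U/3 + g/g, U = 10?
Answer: 590632/3 ≈ 1.9688e+5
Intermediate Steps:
X = 18 (X = -9 + 3*9 = -9 + 27 = 18)
R(m) = m²
d = 100
p(g) = 13/3 (p(g) = 10/3 + g/g = 10*(⅓) + 1 = 10/3 + 1 = 13/3)
(R(X) + d)*(p(7) + 460) = (18² + 100)*(13/3 + 460) = (324 + 100)*(1393/3) = 424*(1393/3) = 590632/3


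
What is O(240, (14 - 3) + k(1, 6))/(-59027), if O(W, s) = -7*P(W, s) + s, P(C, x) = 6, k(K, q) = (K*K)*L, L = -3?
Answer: 34/59027 ≈ 0.00057601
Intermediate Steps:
k(K, q) = -3*K**2 (k(K, q) = (K*K)*(-3) = K**2*(-3) = -3*K**2)
O(W, s) = -42 + s (O(W, s) = -7*6 + s = -42 + s)
O(240, (14 - 3) + k(1, 6))/(-59027) = (-42 + ((14 - 3) - 3*1**2))/(-59027) = (-42 + (11 - 3*1))*(-1/59027) = (-42 + (11 - 3))*(-1/59027) = (-42 + 8)*(-1/59027) = -34*(-1/59027) = 34/59027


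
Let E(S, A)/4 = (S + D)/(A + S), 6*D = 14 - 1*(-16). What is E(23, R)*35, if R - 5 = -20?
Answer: 490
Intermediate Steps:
R = -15 (R = 5 - 20 = -15)
D = 5 (D = (14 - 1*(-16))/6 = (14 + 16)/6 = (1/6)*30 = 5)
E(S, A) = 4*(5 + S)/(A + S) (E(S, A) = 4*((S + 5)/(A + S)) = 4*((5 + S)/(A + S)) = 4*(5 + S)/(A + S))
E(23, R)*35 = (4*(5 + 23)/(-15 + 23))*35 = (4*28/8)*35 = (4*(1/8)*28)*35 = 14*35 = 490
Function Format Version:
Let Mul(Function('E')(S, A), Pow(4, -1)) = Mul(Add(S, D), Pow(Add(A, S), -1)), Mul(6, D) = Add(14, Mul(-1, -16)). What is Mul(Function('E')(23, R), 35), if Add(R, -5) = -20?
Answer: 490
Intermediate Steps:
R = -15 (R = Add(5, -20) = -15)
D = 5 (D = Mul(Rational(1, 6), Add(14, Mul(-1, -16))) = Mul(Rational(1, 6), Add(14, 16)) = Mul(Rational(1, 6), 30) = 5)
Function('E')(S, A) = Mul(4, Pow(Add(A, S), -1), Add(5, S)) (Function('E')(S, A) = Mul(4, Mul(Add(S, 5), Pow(Add(A, S), -1))) = Mul(4, Mul(Add(5, S), Pow(Add(A, S), -1))) = Mul(4, Mul(Pow(Add(A, S), -1), Add(5, S))) = Mul(4, Pow(Add(A, S), -1), Add(5, S)))
Mul(Function('E')(23, R), 35) = Mul(Mul(4, Pow(Add(-15, 23), -1), Add(5, 23)), 35) = Mul(Mul(4, Pow(8, -1), 28), 35) = Mul(Mul(4, Rational(1, 8), 28), 35) = Mul(14, 35) = 490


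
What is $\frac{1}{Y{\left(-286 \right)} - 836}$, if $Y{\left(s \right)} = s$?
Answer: $- \frac{1}{1122} \approx -0.00089127$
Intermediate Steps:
$\frac{1}{Y{\left(-286 \right)} - 836} = \frac{1}{-286 - 836} = \frac{1}{-1122} = - \frac{1}{1122}$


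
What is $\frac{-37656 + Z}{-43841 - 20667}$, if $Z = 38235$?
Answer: $- \frac{579}{64508} \approx -0.0089756$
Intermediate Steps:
$\frac{-37656 + Z}{-43841 - 20667} = \frac{-37656 + 38235}{-43841 - 20667} = \frac{579}{-64508} = 579 \left(- \frac{1}{64508}\right) = - \frac{579}{64508}$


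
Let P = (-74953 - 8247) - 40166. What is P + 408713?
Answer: 285347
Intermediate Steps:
P = -123366 (P = -83200 - 40166 = -123366)
P + 408713 = -123366 + 408713 = 285347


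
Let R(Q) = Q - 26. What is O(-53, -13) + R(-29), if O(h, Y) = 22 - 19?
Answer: -52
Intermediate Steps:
R(Q) = -26 + Q
O(h, Y) = 3
O(-53, -13) + R(-29) = 3 + (-26 - 29) = 3 - 55 = -52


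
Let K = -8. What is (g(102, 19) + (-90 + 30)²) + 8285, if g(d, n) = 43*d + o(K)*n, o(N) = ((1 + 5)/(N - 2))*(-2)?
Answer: 81469/5 ≈ 16294.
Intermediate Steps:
o(N) = -12/(-2 + N) (o(N) = (6/(-2 + N))*(-2) = -12/(-2 + N))
g(d, n) = 43*d + 6*n/5 (g(d, n) = 43*d + (-12/(-2 - 8))*n = 43*d + (-12/(-10))*n = 43*d + (-12*(-⅒))*n = 43*d + 6*n/5)
(g(102, 19) + (-90 + 30)²) + 8285 = ((43*102 + (6/5)*19) + (-90 + 30)²) + 8285 = ((4386 + 114/5) + (-60)²) + 8285 = (22044/5 + 3600) + 8285 = 40044/5 + 8285 = 81469/5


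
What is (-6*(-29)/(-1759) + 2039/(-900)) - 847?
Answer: -1344628901/1583100 ≈ -849.36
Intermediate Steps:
(-6*(-29)/(-1759) + 2039/(-900)) - 847 = (174*(-1/1759) + 2039*(-1/900)) - 847 = (-174/1759 - 2039/900) - 847 = -3743201/1583100 - 847 = -1344628901/1583100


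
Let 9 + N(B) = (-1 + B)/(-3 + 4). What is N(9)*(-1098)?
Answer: 1098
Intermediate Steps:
N(B) = -10 + B (N(B) = -9 + (-1 + B)/(-3 + 4) = -9 + (-1 + B)/1 = -9 + (-1 + B)*1 = -9 + (-1 + B) = -10 + B)
N(9)*(-1098) = (-10 + 9)*(-1098) = -1*(-1098) = 1098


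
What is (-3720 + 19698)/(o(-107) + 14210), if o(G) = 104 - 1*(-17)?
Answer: 5326/4777 ≈ 1.1149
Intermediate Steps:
o(G) = 121 (o(G) = 104 + 17 = 121)
(-3720 + 19698)/(o(-107) + 14210) = (-3720 + 19698)/(121 + 14210) = 15978/14331 = 15978*(1/14331) = 5326/4777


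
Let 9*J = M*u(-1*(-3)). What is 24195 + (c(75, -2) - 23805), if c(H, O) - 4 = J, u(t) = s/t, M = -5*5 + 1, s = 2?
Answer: 3530/9 ≈ 392.22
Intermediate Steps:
M = -24 (M = -25 + 1 = -24)
u(t) = 2/t
J = -16/9 (J = (-48/((-1*(-3))))/9 = (-48/3)/9 = (-24*⅔)/9 = (⅑)*(-16) = -16/9 ≈ -1.7778)
c(H, O) = 20/9 (c(H, O) = 4 - 16/9 = 20/9)
24195 + (c(75, -2) - 23805) = 24195 + (20/9 - 23805) = 24195 - 214225/9 = 3530/9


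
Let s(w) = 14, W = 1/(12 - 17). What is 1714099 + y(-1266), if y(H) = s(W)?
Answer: 1714113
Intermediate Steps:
W = -1/5 (W = 1/(-5) = -1/5 ≈ -0.20000)
y(H) = 14
1714099 + y(-1266) = 1714099 + 14 = 1714113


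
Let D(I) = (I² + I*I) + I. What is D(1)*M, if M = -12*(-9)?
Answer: 324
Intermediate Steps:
D(I) = I + 2*I² (D(I) = (I² + I²) + I = 2*I² + I = I + 2*I²)
M = 108
D(1)*M = (1*(1 + 2*1))*108 = (1*(1 + 2))*108 = (1*3)*108 = 3*108 = 324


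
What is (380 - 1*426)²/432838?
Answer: 1058/216419 ≈ 0.0048887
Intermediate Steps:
(380 - 1*426)²/432838 = (380 - 426)²*(1/432838) = (-46)²*(1/432838) = 2116*(1/432838) = 1058/216419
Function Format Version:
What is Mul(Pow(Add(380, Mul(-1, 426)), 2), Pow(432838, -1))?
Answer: Rational(1058, 216419) ≈ 0.0048887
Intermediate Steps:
Mul(Pow(Add(380, Mul(-1, 426)), 2), Pow(432838, -1)) = Mul(Pow(Add(380, -426), 2), Rational(1, 432838)) = Mul(Pow(-46, 2), Rational(1, 432838)) = Mul(2116, Rational(1, 432838)) = Rational(1058, 216419)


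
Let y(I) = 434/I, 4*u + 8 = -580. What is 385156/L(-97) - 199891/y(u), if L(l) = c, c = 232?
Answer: 62359289/899 ≈ 69365.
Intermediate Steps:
u = -147 (u = -2 + (¼)*(-580) = -2 - 145 = -147)
L(l) = 232
385156/L(-97) - 199891/y(u) = 385156/232 - 199891/(434/(-147)) = 385156*(1/232) - 199891/(434*(-1/147)) = 96289/58 - 199891/(-62/21) = 96289/58 - 199891*(-21/62) = 96289/58 + 4197711/62 = 62359289/899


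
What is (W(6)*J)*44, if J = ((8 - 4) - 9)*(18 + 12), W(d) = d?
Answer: -39600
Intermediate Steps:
J = -150 (J = (4 - 9)*30 = -5*30 = -150)
(W(6)*J)*44 = (6*(-150))*44 = -900*44 = -39600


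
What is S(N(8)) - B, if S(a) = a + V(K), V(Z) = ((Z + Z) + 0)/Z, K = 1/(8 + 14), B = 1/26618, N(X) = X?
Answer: 266179/26618 ≈ 10.000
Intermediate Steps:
B = 1/26618 ≈ 3.7569e-5
K = 1/22 ≈ 0.045455
V(Z) = 2 (V(Z) = (2*Z + 0)/Z = (2*Z)/Z = 2)
S(a) = 2 + a (S(a) = a + 2 = 2 + a)
S(N(8)) - B = (2 + 8) - 1*1/26618 = 10 - 1/26618 = 266179/26618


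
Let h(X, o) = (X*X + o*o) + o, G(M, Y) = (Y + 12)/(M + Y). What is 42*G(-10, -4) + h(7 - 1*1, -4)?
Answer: 24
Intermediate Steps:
G(M, Y) = (12 + Y)/(M + Y)
h(X, o) = o + X² + o² (h(X, o) = (X² + o²) + o = o + X² + o²)
42*G(-10, -4) + h(7 - 1*1, -4) = 42*((12 - 4)/(-10 - 4)) + (-4 + (7 - 1*1)² + (-4)²) = 42*(8/(-14)) + (-4 + (7 - 1)² + 16) = 42*(-1/14*8) + (-4 + 6² + 16) = 42*(-4/7) + (-4 + 36 + 16) = -24 + 48 = 24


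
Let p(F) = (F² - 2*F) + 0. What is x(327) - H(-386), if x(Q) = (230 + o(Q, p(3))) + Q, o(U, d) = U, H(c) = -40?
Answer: 924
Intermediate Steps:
p(F) = F² - 2*F
x(Q) = 230 + 2*Q (x(Q) = (230 + Q) + Q = 230 + 2*Q)
x(327) - H(-386) = (230 + 2*327) - 1*(-40) = (230 + 654) + 40 = 884 + 40 = 924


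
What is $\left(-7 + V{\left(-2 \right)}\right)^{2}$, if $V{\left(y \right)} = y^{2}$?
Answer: $9$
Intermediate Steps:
$\left(-7 + V{\left(-2 \right)}\right)^{2} = \left(-7 + \left(-2\right)^{2}\right)^{2} = \left(-7 + 4\right)^{2} = \left(-3\right)^{2} = 9$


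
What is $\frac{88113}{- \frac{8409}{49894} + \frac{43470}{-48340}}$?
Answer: $- \frac{1770980220529}{21461527} \approx -82519.0$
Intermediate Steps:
$\frac{88113}{- \frac{8409}{49894} + \frac{43470}{-48340}} = \frac{88113}{\left(-8409\right) \frac{1}{49894} + 43470 \left(- \frac{1}{48340}\right)} = \frac{88113}{- \frac{8409}{49894} - \frac{4347}{4834}} = \frac{88113}{- \frac{64384581}{60296899}} = 88113 \left(- \frac{60296899}{64384581}\right) = - \frac{1770980220529}{21461527}$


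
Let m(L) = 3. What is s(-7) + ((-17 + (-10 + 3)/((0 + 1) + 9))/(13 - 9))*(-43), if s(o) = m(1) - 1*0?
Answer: 7731/40 ≈ 193.27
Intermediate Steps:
s(o) = 3 (s(o) = 3 - 1*0 = 3 + 0 = 3)
s(-7) + ((-17 + (-10 + 3)/((0 + 1) + 9))/(13 - 9))*(-43) = 3 + ((-17 + (-10 + 3)/((0 + 1) + 9))/(13 - 9))*(-43) = 3 + ((-17 - 7/(1 + 9))/4)*(-43) = 3 + ((-17 - 7/10)*(1/4))*(-43) = 3 - 177/10*1/4*(-43) = 3 - 177/40*(-43) = 3 + 7611/40 = 7731/40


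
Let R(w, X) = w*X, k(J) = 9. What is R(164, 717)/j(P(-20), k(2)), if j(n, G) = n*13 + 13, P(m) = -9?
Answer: -29397/26 ≈ -1130.7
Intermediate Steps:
R(w, X) = X*w
j(n, G) = 13 + 13*n (j(n, G) = 13*n + 13 = 13 + 13*n)
R(164, 717)/j(P(-20), k(2)) = (717*164)/(13 + 13*(-9)) = 117588/(13 - 117) = 117588/(-104) = 117588*(-1/104) = -29397/26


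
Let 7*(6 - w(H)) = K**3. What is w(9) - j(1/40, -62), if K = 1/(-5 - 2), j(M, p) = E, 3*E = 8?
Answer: 24013/7203 ≈ 3.3337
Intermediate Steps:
E = 8/3 (E = (1/3)*8 = 8/3 ≈ 2.6667)
j(M, p) = 8/3
K = -1/7 (K = 1/(-7) = -1/7 ≈ -0.14286)
w(H) = 14407/2401 (w(H) = 6 - (-1/7)**3/7 = 6 - 1/7*(-1/343) = 6 + 1/2401 = 14407/2401)
w(9) - j(1/40, -62) = 14407/2401 - 1*8/3 = 14407/2401 - 8/3 = 24013/7203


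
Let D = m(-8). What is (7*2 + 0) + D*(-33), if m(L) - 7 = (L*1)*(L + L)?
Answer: -4441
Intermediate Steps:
m(L) = 7 + 2*L² (m(L) = 7 + (L*1)*(L + L) = 7 + L*(2*L) = 7 + 2*L²)
D = 135 (D = 7 + 2*(-8)² = 7 + 2*64 = 7 + 128 = 135)
(7*2 + 0) + D*(-33) = (7*2 + 0) + 135*(-33) = (14 + 0) - 4455 = 14 - 4455 = -4441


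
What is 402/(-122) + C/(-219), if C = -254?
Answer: -28525/13359 ≈ -2.1353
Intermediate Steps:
402/(-122) + C/(-219) = 402/(-122) - 254/(-219) = 402*(-1/122) - 254*(-1/219) = -201/61 + 254/219 = -28525/13359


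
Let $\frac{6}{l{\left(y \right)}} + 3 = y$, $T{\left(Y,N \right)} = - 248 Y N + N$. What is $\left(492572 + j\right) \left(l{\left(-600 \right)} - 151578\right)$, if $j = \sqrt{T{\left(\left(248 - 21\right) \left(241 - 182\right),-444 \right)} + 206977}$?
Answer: $- \frac{15007279786960}{201} - \frac{883548220 \sqrt{1753789}}{201} \approx -8.0484 \cdot 10^{10}$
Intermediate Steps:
$T{\left(Y,N \right)} = N - 248 N Y$ ($T{\left(Y,N \right)} = - 248 N Y + N = N - 248 N Y$)
$l{\left(y \right)} = \frac{6}{-3 + y}$
$j = 29 \sqrt{1753789}$ ($j = \sqrt{- 444 \left(1 - 248 \left(248 - 21\right) \left(241 - 182\right)\right) + 206977} = \sqrt{- 444 \left(1 - 248 \cdot 227 \cdot 59\right) + 206977} = \sqrt{- 444 \left(1 - 3321464\right) + 206977} = \sqrt{\left(-444\right) \left(-3321463\right) + 206977} = \sqrt{1474729572 + 206977} = \sqrt{1474936549} = 29 \sqrt{1753789} \approx 38405.0$)
$\left(492572 + j\right) \left(l{\left(-600 \right)} - 151578\right) = \left(492572 + 29 \sqrt{1753789}\right) \left(\frac{6}{-3 - 600} - 151578\right) = \left(492572 + 29 \sqrt{1753789}\right) \left(\frac{6}{-603} - 151578\right) = \left(492572 + 29 \sqrt{1753789}\right) \left(6 \left(- \frac{1}{603}\right) - 151578\right) = \left(492572 + 29 \sqrt{1753789}\right) \left(- \frac{2}{201} - 151578\right) = \left(492572 + 29 \sqrt{1753789}\right) \left(- \frac{30467180}{201}\right) = - \frac{15007279786960}{201} - \frac{883548220 \sqrt{1753789}}{201}$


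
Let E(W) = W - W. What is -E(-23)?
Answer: 0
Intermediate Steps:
E(W) = 0
-E(-23) = -1*0 = 0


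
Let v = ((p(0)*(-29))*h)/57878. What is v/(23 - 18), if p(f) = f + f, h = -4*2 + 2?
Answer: 0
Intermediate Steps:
h = -6 (h = -8 + 2 = -6)
p(f) = 2*f
v = 0 (v = (((2*0)*(-29))*(-6))/57878 = ((0*(-29))*(-6))*(1/57878) = (0*(-6))*(1/57878) = 0*(1/57878) = 0)
v/(23 - 18) = 0/(23 - 18) = 0/5 = (1/5)*0 = 0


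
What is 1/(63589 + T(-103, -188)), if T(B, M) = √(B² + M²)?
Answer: 63589/4043514968 - √45953/4043514968 ≈ 1.5673e-5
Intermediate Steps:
1/(63589 + T(-103, -188)) = 1/(63589 + √((-103)² + (-188)²)) = 1/(63589 + √(10609 + 35344)) = 1/(63589 + √45953)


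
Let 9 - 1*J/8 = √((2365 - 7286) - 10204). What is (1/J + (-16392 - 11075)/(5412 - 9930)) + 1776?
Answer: 489720502771/274802832 + 55*I*√5/121648 ≈ 1782.1 + 0.001011*I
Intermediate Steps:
J = 72 - 440*I*√5 (J = 72 - 8*√((2365 - 7286) - 10204) = 72 - 8*√(-4921 - 10204) = 72 - 440*I*√5 ≈ 72.0 - 983.87*I)
(1/J + (-16392 - 11075)/(5412 - 9930)) + 1776 = (1/(72 - 440*I*√5) + (-16392 - 11075)/(5412 - 9930)) + 1776 = (1/(72 - 440*I*√5) - 27467/(-4518)) + 1776 = (1/(72 - 440*I*√5) - 27467*(-1/4518)) + 1776 = (1/(72 - 440*I*√5) + 27467/4518) + 1776 = (27467/4518 + 1/(72 - 440*I*√5)) + 1776 = 8051435/4518 + 1/(72 - 440*I*√5)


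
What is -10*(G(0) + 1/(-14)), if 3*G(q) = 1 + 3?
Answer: -265/21 ≈ -12.619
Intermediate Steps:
G(q) = 4/3 (G(q) = (1 + 3)/3 = (⅓)*4 = 4/3)
-10*(G(0) + 1/(-14)) = -10*(4/3 + 1/(-14)) = -10*(4/3 + 1*(-1/14)) = -10*(4/3 - 1/14) = -10*53/42 = -265/21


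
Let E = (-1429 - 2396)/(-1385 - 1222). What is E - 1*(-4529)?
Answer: 3936976/869 ≈ 4530.5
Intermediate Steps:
E = 1275/869 (E = -3825/(-2607) = -3825*(-1/2607) = 1275/869 ≈ 1.4672)
E - 1*(-4529) = 1275/869 - 1*(-4529) = 1275/869 + 4529 = 3936976/869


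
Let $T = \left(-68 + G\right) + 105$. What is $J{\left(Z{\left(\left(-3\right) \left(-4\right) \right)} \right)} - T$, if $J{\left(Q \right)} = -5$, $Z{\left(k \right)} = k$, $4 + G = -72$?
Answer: $34$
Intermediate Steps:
$G = -76$ ($G = -4 - 72 = -76$)
$T = -39$ ($T = \left(-68 - 76\right) + 105 = -144 + 105 = -39$)
$J{\left(Z{\left(\left(-3\right) \left(-4\right) \right)} \right)} - T = -5 - -39 = -5 + 39 = 34$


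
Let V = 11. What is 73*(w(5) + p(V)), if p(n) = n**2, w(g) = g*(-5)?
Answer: 7008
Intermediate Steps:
w(g) = -5*g
73*(w(5) + p(V)) = 73*(-5*5 + 11**2) = 73*(-25 + 121) = 73*96 = 7008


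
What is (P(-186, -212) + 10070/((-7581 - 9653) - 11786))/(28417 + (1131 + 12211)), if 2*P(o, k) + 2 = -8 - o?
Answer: 254369/121184618 ≈ 0.0020990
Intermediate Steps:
P(o, k) = -5 - o/2 (P(o, k) = -1 + (-8 - o)/2 = -1 + (-4 - o/2) = -5 - o/2)
(P(-186, -212) + 10070/((-7581 - 9653) - 11786))/(28417 + (1131 + 12211)) = ((-5 - ½*(-186)) + 10070/((-7581 - 9653) - 11786))/(28417 + (1131 + 12211)) = ((-5 + 93) + 10070/(-17234 - 11786))/(28417 + 13342) = (88 + 10070/(-29020))/41759 = (88 + 10070*(-1/29020))*(1/41759) = (88 - 1007/2902)*(1/41759) = (254369/2902)*(1/41759) = 254369/121184618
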